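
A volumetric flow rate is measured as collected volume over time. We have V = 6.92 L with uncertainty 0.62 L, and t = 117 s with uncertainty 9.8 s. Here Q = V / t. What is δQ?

0.00725 L/s

Q is a product of powers, so relative uncertainties combine in quadrature:
  (1·δV/V)² = (1×0.0896)² = 0.00803;  (-1·δt/t)² = (-1×0.0838)² = 0.00702
δQ/Q = √(0.0150) = 0.123
Q = 0.0591 L/s, so δQ = 0.123 × 0.0591 = 0.00725 L/s.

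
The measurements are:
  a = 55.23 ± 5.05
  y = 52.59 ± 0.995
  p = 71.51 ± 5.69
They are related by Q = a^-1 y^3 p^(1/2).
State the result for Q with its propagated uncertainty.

Relative error in a monomial: (δQ/Q)² = Σ (nᵢ · δxᵢ/xᵢ)².
  (-1·δa/a)² = (-1×0.0914)² = 0.00836;  (3·δy/y)² = (3×0.0189)² = 0.00322;  (½·δp/p)² = (0.5×0.0796)² = 0.00158
δQ/Q = √(0.0132) = 0.115
Q = 22270, so δQ = 0.115 × 22270 = 2560.

22270 ± 2560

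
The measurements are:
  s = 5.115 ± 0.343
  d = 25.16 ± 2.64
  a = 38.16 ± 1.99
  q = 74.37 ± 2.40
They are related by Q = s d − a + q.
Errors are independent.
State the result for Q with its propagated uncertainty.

164.9 ± 16.3

Let p = s·d = 128.7. δp/p = √((1·δs/s)² + (1·δd/d)²) = √(0.00450 + 0.0110) = 0.125, so δp = 16.0.
Q = p − a + q: δQ = √(δp² + δa² + δq²) = √(257 + 3.96 + 5.76) = 16.3
Q = 164.9.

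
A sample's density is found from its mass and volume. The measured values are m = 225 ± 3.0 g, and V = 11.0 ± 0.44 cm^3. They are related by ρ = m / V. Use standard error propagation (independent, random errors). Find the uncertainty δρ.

0.862 g/cm^3

Products/powers → add relative errors in quadrature, weighted by exponent:
  (1·δm/m)² = (1×0.0133)² = 0.000178;  (-1·δV/V)² = (-1×0.0400)² = 0.00160
δρ/ρ = √(0.00178) = 0.0422
ρ = 20.5 g/cm^3, so δρ = 0.0422 × 20.5 = 0.862 g/cm^3.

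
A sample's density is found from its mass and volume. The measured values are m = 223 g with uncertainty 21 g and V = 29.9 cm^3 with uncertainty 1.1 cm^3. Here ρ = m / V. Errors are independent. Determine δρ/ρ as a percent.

10.1%

Products/powers → add relative errors in quadrature, weighted by exponent:
  (1·δm/m)² = (1×0.0942)² = 0.00887;  (-1·δV/V)² = (-1×0.0368)² = 0.00135
δρ/ρ = √(0.0102) = 0.101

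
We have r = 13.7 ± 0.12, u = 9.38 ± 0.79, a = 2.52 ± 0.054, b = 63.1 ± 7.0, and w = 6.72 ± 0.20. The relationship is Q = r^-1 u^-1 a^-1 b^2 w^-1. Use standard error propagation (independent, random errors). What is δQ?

Relative error in a monomial: (δQ/Q)² = Σ (nᵢ · δxᵢ/xᵢ)².
  (-1·δr/r)² = (-1×0.00876)² = 7.67e-05;  (-1·δu/u)² = (-1×0.0842)² = 0.00709;  (-1·δa/a)² = (-1×0.0214)² = 0.000459;  (2·δb/b)² = (2×0.111)² = 0.0492;  (-1·δw/w)² = (-1×0.0298)² = 0.000886
δQ/Q = √(0.0577) = 0.240
Q = 1.83, so δQ = 0.240 × 1.83 = 0.440.

0.440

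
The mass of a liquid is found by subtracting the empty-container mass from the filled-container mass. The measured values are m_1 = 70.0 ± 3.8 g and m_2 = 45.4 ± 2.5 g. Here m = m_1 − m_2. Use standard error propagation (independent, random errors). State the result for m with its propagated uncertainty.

24.6 ± 4.55 g

m is a linear combination, so absolute uncertainties add in quadrature:
  (δm_1)² = 14.4;  (δm_2)² = 6.25
δm = √(20.7) = 4.55 g
m = 24.6 g.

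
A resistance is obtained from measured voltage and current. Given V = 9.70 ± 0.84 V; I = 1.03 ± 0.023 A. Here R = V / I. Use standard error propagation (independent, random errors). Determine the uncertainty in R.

0.842 Ω

R is a product of powers, so relative uncertainties combine in quadrature:
  (1·δV/V)² = (1×0.0866)² = 0.00750;  (-1·δI/I)² = (-1×0.0223)² = 0.000499
δR/R = √(0.00800) = 0.0894
R = 9.42 Ω, so δR = 0.0894 × 9.42 = 0.842 Ω.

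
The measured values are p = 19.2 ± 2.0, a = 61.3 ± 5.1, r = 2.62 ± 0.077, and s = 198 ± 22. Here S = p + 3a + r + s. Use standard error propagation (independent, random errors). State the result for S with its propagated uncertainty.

For a sum/difference, combine absolute errors in quadrature:
  (δp)² = 4.00;  (3·δa)² = 234;  (δr)² = 0.00593;  (δs)² = 484
δS = √(722) = 26.9
S = 404.

404 ± 26.9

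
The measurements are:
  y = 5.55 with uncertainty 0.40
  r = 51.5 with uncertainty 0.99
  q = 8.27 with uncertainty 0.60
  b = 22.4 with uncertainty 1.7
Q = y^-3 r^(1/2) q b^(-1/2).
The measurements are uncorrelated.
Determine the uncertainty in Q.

Since Q is a product/quotient, work with relative uncertainties:
  (-3·δy/y)² = (-3×0.0721)² = 0.0467;  (½·δr/r)² = (0.5×0.0192)² = 9.24e-05;  (1·δq/q)² = (1×0.0726)² = 0.00526;  (−½·δb/b)² = (-0.5×0.0759)² = 0.00144
δQ/Q = √(0.0535) = 0.231
Q = 0.0734, so δQ = 0.231 × 0.0734 = 0.0170.

0.0170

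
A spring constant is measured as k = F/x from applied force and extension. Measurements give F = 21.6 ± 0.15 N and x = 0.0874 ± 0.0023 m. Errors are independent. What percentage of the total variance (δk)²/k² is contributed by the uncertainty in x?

(δk/k)² = (1·δF/F)² + (-1·δx/x)²
  F term: (1×0.00694)² = 4.82e-05
  x term: (-1×0.0263)² = 0.000693
Total = 0.000741. Share from x = 0.000693/0.000741 = 0.935.

93.5%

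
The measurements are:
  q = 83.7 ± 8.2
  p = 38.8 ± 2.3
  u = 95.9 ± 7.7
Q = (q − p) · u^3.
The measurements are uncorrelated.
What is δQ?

Let w = q − p = 44.9. δw = √(δq² + δp²) = √(67.2 + 5.29) = 8.52, so δw/w = 0.190.
Q is then a monomial in w, u:
δQ/Q = √((δw/w)² + (3·δu/u)²) = √(0.0360 + 0.0580) = 0.307
Q = 3.96e+07, so δQ = 0.307 × 3.96e+07 = 1.21e+07.

1.21e+07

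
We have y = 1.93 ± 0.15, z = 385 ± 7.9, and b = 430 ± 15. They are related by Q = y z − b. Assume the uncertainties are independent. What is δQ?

61.6

Let p = y·z = 743. δp/p = √((1·δy/y)² + (1·δz/z)²) = √(0.00604 + 0.000421) = 0.0804, so δp = 59.7.
Q = p − b: δQ = √(δp² + δb²) = √(3570 + 225) = 61.6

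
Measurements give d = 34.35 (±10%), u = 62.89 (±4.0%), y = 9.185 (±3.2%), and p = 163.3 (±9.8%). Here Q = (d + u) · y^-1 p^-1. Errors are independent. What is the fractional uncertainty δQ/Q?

0.112

Let w = d + u = 97.24. δw = √(δd² + δu²) = √(11.8 + 6.33) = 4.26, so δw/w = 0.0438.
Q is then a monomial in w, y, p:
δQ/Q = √((δw/w)² + (-1·δy/y)² + (-1·δp/p)²) = √(0.00192 + 0.00102 + 0.00960) = 0.112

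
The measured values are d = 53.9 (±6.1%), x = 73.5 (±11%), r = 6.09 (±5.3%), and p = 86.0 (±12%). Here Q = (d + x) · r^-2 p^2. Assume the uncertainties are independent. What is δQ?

6890

Let u = d + x = 127. δu = √(δd² + δx²) = √(10.8 + 65.4) = 8.73, so δu/u = 0.0685.
Q is then a monomial in u, r, p:
δQ/Q = √((δu/u)² + (-2·δr/r)² + (2·δp/p)²) = √(0.00469 + 0.0112 + 0.0576) = 0.271
Q = 25400, so δQ = 0.271 × 25400 = 6890.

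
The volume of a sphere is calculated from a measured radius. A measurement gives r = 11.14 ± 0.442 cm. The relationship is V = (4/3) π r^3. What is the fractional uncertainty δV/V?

0.119

Each factor contributes (exponent × relative error)² to (δV/V)²:
  (3·δr/r)² = (3×0.0397)² = 0.0142
δV/V = √(0.0142) = 0.119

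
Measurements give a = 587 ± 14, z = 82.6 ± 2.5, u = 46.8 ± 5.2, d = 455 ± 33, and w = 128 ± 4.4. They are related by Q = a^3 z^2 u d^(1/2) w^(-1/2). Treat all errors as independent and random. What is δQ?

1.84e+13

For a monomial Q ∝ a^3, z^2, u, d^(1/2), w^(-1/2), fractional errors add in quadrature:
  (3·δa/a)² = (3×0.0239)² = 0.00512;  (2·δz/z)² = (2×0.0303)² = 0.00366;  (1·δu/u)² = (1×0.111)² = 0.0123;  (½·δd/d)² = (0.5×0.0725)² = 0.00132;  (−½·δw/w)² = (-0.5×0.0344)² = 0.000295
δQ/Q = √(0.0227) = 0.151
Q = 1.22e+14, so δQ = 0.151 × 1.22e+14 = 1.84e+13.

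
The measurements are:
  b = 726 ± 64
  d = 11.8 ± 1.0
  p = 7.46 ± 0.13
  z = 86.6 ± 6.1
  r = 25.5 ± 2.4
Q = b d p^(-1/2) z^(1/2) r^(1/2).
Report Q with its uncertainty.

(1.47 ± 0.200) × 10^5

Each factor contributes (exponent × relative error)² to (δQ/Q)²:
  (1·δb/b)² = (1×0.0882)² = 0.00777;  (1·δd/d)² = (1×0.0847)² = 0.00718;  (−½·δp/p)² = (-0.5×0.0174)² = 7.59e-05;  (½·δz/z)² = (0.5×0.0704)² = 0.00124;  (½·δr/r)² = (0.5×0.0941)² = 0.00221
δQ/Q = √(0.0185) = 0.136
Q = 1.47e+05, so δQ = 0.136 × 1.47e+05 = 20000.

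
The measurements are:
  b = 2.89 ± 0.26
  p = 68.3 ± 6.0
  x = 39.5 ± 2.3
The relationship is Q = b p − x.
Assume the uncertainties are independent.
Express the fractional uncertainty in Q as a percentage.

Let w = b·p = 197. δw/w = √((1·δb/b)² + (1·δp/p)²) = √(0.00809 + 0.00772) = 0.126, so δw = 24.8.
Q = w − x: δQ = √(δw² + δx²) = √(616 + 5.29) = 24.9
Q = 158, so δQ/Q = 24.9/158 = 0.158.

15.8%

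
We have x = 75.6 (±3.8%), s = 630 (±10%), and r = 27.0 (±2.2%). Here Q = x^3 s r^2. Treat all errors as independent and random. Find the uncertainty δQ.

Relative error in a monomial: (δQ/Q)² = Σ (nᵢ · δxᵢ/xᵢ)².
  (3·δx/x)² = (3×0.0380)² = 0.0130;  (1·δs/s)² = (1×0.100)² = 0.0100;  (2·δr/r)² = (2×0.0220)² = 0.00194
δQ/Q = √(0.0249) = 0.158
Q = 1.98e+11, so δQ = 0.158 × 1.98e+11 = 3.13e+10.

3.13e+10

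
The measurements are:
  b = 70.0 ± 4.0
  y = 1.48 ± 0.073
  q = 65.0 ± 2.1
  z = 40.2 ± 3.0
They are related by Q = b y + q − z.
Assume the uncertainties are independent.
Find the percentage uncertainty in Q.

6.73%

Let p = b·y = 104. δp/p = √((1·δb/b)² + (1·δy/y)²) = √(0.00327 + 0.00243) = 0.0755, so δp = 7.82.
Q = p + q − z: δQ = √(δp² + δq² + δz²) = √(61.2 + 4.41 + 9.00) = 8.64
Q = 128, so δQ/Q = 8.64/128 = 0.0673.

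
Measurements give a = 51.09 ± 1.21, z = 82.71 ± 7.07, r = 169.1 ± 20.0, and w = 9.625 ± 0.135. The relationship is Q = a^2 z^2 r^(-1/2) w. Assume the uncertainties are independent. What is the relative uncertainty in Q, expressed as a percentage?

18.8%

Relative error in a monomial: (δQ/Q)² = Σ (nᵢ · δxᵢ/xᵢ)².
  (2·δa/a)² = (2×0.0237)² = 0.00224;  (2·δz/z)² = (2×0.0855)² = 0.0292;  (−½·δr/r)² = (-0.5×0.118)² = 0.00350;  (1·δw/w)² = (1×0.0140)² = 0.000197
δQ/Q = √(0.0352) = 0.188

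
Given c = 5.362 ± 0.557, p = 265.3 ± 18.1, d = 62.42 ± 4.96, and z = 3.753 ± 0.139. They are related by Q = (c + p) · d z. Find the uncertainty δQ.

6990

Let u = c + p = 270.7. δu = √(δc² + δp²) = √(0.310 + 328) = 18.1, so δu/u = 0.0669.
Q is then a monomial in u, d, z:
δQ/Q = √((δu/u)² + (1·δd/d)² + (1·δz/z)²) = √(0.00448 + 0.00631 + 0.00137) = 0.110
Q = 63410, so δQ = 0.110 × 63410 = 6990.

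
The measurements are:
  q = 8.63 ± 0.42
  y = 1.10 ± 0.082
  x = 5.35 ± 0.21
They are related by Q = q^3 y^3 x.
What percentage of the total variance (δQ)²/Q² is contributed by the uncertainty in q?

(δQ/Q)² = (3·δq/q)² + (3·δy/y)² + (1·δx/x)²
  q term: (3×0.0487)² = 0.0213
  y term: (3×0.0745)² = 0.0500
  x term: (1×0.0393)² = 0.00154
Total = 0.0729. Share from q = 0.0213/0.0729 = 0.293.

29.3%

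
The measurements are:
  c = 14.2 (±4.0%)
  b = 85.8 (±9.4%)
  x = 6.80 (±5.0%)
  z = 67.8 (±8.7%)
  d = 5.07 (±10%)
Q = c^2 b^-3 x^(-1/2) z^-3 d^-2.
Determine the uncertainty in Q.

6.74e-12

Each factor contributes (exponent × relative error)² to (δQ/Q)²:
  (2·δc/c)² = (2×0.0400)² = 0.00640;  (-3·δb/b)² = (-3×0.0940)² = 0.0795;  (−½·δx/x)² = (-0.5×0.0500)² = 0.000625;  (-3·δz/z)² = (-3×0.0870)² = 0.0681;  (-2·δd/d)² = (-2×0.100)² = 0.0400
δQ/Q = √(0.195) = 0.441
Q = 1.53e-11, so δQ = 0.441 × 1.53e-11 = 6.74e-12.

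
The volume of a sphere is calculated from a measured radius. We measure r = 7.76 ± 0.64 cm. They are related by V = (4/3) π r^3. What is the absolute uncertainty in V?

For a monomial V ∝ r^3, fractional errors add in quadrature:
  (3·δr/r)² = (3×0.0825)² = 0.0612
δV/V = √(0.0612) = 0.247
V = 1960 cm^3, so δV = 0.247 × 1960 = 484 cm^3.

484 cm^3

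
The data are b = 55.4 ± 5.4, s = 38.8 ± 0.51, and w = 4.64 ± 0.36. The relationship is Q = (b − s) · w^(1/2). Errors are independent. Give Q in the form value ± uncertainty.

35.8 ± 11.8

Let u = b − s = 16.6. δu = √(δb² + δs²) = √(29.2 + 0.260) = 5.42, so δu/u = 0.327.
Q is then a monomial in u, w:
δQ/Q = √((δu/u)² + (½·δw/w)²) = √(0.107 + 0.00150) = 0.329
Q = 35.8, so δQ = 0.329 × 35.8 = 11.8.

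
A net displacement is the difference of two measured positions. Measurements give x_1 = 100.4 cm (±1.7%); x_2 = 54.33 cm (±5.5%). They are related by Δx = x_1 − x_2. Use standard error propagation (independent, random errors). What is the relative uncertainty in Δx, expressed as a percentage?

For a sum/difference, combine absolute errors in quadrature:
  (δx_1)² = 2.91;  (δx_2)² = 8.93
δΔx = √(11.8) = 3.44 cm
Δx = 46.07 cm, so δΔx/Δx = 3.44/46.07 = 0.0747.

7.47%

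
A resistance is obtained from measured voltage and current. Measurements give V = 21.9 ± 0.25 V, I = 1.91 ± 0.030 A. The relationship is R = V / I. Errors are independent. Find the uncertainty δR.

Since R is a product/quotient, work with relative uncertainties:
  (1·δV/V)² = (1×0.0114)² = 0.000130;  (-1·δI/I)² = (-1×0.0157)² = 0.000247
δR/R = √(0.000377) = 0.0194
R = 11.5 Ω, so δR = 0.0194 × 11.5 = 0.223 Ω.

0.223 Ω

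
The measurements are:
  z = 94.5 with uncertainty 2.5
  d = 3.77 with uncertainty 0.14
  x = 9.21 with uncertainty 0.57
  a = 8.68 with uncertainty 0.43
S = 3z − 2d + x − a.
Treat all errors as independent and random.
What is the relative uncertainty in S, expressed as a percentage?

For a sum/difference, combine absolute errors in quadrature:
  (3·δz)² = 56.2;  (2·δd)² = 0.0784;  (δx)² = 0.325;  (δa)² = 0.185
δS = √(56.8) = 7.54
S = 276, so δS/S = 7.54/276 = 0.0273.

2.73%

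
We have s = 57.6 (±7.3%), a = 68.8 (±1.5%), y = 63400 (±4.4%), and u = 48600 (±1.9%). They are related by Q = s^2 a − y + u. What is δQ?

33600

Let p = s^2·a = 2.28e+05. δp/p = √((2·δs/s)² + (1·δa/a)²) = √(0.0213 + 0.000225) = 0.147, so δp = 33500.
Q = p − y + u: δQ = √(δp² + δy² + δu²) = √(1.12e+09 + 7.78e+06 + 8.53e+05) = 33600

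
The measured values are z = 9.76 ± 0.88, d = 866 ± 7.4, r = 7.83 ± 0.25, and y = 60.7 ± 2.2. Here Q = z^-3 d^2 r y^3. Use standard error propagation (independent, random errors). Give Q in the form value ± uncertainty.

(1.41 ± 0.415) × 10^9

Q is a product of powers, so relative uncertainties combine in quadrature:
  (-3·δz/z)² = (-3×0.0902)² = 0.0732;  (2·δd/d)² = (2×0.00855)² = 0.000292;  (1·δr/r)² = (1×0.0319)² = 0.00102;  (3·δy/y)² = (3×0.0362)² = 0.0118
δQ/Q = √(0.0863) = 0.294
Q = 1.41e+09, so δQ = 0.294 × 1.41e+09 = 4.15e+08.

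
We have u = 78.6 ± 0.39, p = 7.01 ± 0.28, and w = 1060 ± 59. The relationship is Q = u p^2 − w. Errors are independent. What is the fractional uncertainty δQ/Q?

Let h = u·p^2 = 3860. δh/h = √((1·δu/u)² + (2·δp/p)²) = √(2.46e-05 + 0.00638) = 0.0800, so δh = 309.
Q = h − w: δQ = √(δh² + δw²) = √(95600 + 3480) = 315
Q = 2800, so δQ/Q = 315/2800 = 0.112.

0.112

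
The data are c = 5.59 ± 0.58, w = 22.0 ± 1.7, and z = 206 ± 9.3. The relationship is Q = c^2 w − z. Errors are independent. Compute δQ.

153

Let p = c^2·w = 687. δp/p = √((2·δc/c)² + (1·δw/w)²) = √(0.0431 + 0.00597) = 0.221, so δp = 152.
Q = p − z: δQ = √(δp² + δz²) = √(23200 + 86.5) = 153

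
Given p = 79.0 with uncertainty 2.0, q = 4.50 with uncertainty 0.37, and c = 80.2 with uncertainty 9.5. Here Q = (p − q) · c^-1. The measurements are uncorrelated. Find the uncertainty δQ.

Let u = p − q = 74.5. δu = √(δp² + δq²) = √(4.00 + 0.137) = 2.03, so δu/u = 0.0273.
Q is then a monomial in u, c:
δQ/Q = √((δu/u)² + (-1·δc/c)²) = √(0.000745 + 0.0140) = 0.122
Q = 0.929, so δQ = 0.122 × 0.929 = 0.113.

0.113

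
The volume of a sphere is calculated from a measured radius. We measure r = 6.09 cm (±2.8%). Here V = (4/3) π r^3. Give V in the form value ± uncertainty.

V ∝ r^3, so δV/V = |3| · δr/r = 3 × 0.0280 = 0.0840.
V = 946 cm^3, so δV = 0.0840 × 946 = 79.5 cm^3.

946 ± 79.5 cm^3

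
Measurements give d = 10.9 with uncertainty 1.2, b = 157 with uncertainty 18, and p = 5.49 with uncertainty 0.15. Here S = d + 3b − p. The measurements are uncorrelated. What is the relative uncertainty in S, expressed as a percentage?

Absolute uncertainties add in quadrature for a linear combination:
  (δd)² = 1.44;  (3·δb)² = 2920;  (δp)² = 0.0225
δS = √(2920) = 54.0
S = 476, so δS/S = 54.0/476 = 0.113.

11.3%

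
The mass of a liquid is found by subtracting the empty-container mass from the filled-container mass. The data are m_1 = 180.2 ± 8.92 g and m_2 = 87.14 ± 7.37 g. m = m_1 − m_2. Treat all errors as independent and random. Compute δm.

11.6 g

m is a linear combination, so absolute uncertainties add in quadrature:
  (δm_1)² = 79.6;  (δm_2)² = 54.3
δm = √(134) = 11.6 g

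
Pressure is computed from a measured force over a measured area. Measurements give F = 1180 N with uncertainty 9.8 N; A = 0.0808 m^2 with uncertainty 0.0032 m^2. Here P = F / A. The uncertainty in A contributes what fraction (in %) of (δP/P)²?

95.8%

(δP/P)² = (1·δF/F)² + (-1·δA/A)²
  F term: (1×0.00831)² = 6.9e-05
  A term: (-1×0.0396)² = 0.00157
Total = 0.00164. Share from A = 0.00157/0.00164 = 0.958.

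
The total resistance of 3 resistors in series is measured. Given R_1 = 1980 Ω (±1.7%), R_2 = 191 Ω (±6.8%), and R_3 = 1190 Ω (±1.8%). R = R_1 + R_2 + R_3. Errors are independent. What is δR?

For a sum/difference, combine absolute errors in quadrature:
  (δR_1)² = 1130;  (δR_2)² = 169;  (δR_3)² = 459
δR = √(1760) = 42.0 Ω

42.0 Ω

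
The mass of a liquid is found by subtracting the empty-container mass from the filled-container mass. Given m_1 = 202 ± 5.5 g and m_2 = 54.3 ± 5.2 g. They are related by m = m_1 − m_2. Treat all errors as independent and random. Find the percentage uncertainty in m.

Sums and differences: (δm)² = Σ (cᵢ δxᵢ)².
  (δm_1)² = 30.2;  (δm_2)² = 27.0
δm = √(57.3) = 7.57 g
m = 148 g, so δm/m = 7.57/148 = 0.0512.

5.12%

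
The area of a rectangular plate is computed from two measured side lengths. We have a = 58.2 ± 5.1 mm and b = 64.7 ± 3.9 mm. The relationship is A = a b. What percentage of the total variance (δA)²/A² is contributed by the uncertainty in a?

(δA/A)² = (1·δa/a)² + (1·δb/b)²
  a term: (1×0.0876)² = 0.00768
  b term: (1×0.0603)² = 0.00363
Total = 0.0113. Share from a = 0.00768/0.0113 = 0.679.

67.9%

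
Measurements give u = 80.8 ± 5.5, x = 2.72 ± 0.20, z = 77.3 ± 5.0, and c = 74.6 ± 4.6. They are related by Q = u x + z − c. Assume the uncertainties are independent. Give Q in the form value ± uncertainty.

Let p = u·x = 220. δp/p = √((1·δu/u)² + (1·δx/x)²) = √(0.00463 + 0.00541) = 0.100, so δp = 22.0.
Q = p + z − c: δQ = √(δp² + δz² + δc²) = √(485 + 25.0 + 21.2) = 23.0
Q = 222.

222 ± 23.0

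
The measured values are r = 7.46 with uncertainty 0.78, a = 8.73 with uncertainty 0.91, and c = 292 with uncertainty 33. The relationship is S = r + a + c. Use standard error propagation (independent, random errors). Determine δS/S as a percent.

10.7%

S is a linear combination, so absolute uncertainties add in quadrature:
  (δr)² = 0.608;  (δa)² = 0.828;  (δc)² = 1090
δS = √(1090) = 33.0
S = 308, so δS/S = 33.0/308 = 0.107.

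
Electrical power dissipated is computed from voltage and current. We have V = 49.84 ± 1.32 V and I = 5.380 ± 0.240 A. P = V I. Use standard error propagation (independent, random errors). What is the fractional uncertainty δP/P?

Relative error in a monomial: (δP/P)² = Σ (nᵢ · δxᵢ/xᵢ)².
  (1·δV/V)² = (1×0.0265)² = 0.000701;  (1·δI/I)² = (1×0.0446)² = 0.00199
δP/P = √(0.00269) = 0.0519

0.0519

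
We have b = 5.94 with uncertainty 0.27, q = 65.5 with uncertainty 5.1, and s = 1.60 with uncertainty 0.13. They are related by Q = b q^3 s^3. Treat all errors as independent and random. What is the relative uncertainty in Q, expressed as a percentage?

34.1%

Products/powers → add relative errors in quadrature, weighted by exponent:
  (1·δb/b)² = (1×0.0455)² = 0.00207;  (3·δq/q)² = (3×0.0779)² = 0.0546;  (3·δs/s)² = (3×0.0813)² = 0.0594
δQ/Q = √(0.116) = 0.341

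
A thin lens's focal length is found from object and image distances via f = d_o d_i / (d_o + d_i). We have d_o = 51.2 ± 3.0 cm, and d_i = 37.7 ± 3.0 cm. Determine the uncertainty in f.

∂f/∂d_o = (d_i/(d_o+d_i))² = 0.180;  ∂f/∂d_i = (d_o/(d_o+d_i))² = 0.332
δf = √((∂f/∂d_o · δd_o)² + (∂f/∂d_i · δd_i)²) = √(0.291 + 0.990) = 1.13 cm

1.13 cm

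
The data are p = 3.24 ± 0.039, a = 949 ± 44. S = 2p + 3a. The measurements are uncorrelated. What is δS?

132

For a sum/difference, combine absolute errors in quadrature:
  (2·δp)² = 0.00608;  (3·δa)² = 17400
δS = √(17400) = 132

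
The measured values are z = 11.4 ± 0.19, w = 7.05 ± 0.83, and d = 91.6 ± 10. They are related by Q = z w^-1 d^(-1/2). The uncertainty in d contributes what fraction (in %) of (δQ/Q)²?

17.4%

(δQ/Q)² = (1·δz/z)² + (-1·δw/w)² + (−½·δd/d)²
  z term: (1×0.0167)² = 0.000278
  w term: (-1×0.118)² = 0.0139
  d term: (-0.5×0.109)² = 0.00298
Total = 0.0171. Share from d = 0.00298/0.0171 = 0.174.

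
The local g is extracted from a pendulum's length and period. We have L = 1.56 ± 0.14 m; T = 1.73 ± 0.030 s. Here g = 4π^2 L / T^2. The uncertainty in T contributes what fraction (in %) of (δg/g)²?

(δg/g)² = (1·δL/L)² + (-2·δT/T)²
  L term: (1×0.0897)² = 0.00805
  T term: (-2×0.0173)² = 0.00120
Total = 0.00926. Share from T = 0.00120/0.00926 = 0.130.

13.0%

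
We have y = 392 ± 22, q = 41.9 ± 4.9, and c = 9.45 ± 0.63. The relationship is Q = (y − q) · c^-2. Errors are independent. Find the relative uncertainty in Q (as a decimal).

0.148

Let u = y − q = 350. δu = √(δy² + δq²) = √(484 + 24.0) = 22.5, so δu/u = 0.0644.
Q is then a monomial in u, c:
δQ/Q = √((δu/u)² + (-2·δc/c)²) = √(0.00414 + 0.0178) = 0.148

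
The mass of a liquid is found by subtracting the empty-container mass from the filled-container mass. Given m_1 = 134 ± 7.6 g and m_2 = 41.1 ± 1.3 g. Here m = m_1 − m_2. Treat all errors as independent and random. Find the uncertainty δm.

7.71 g

For a sum/difference, combine absolute errors in quadrature:
  (δm_1)² = 57.8;  (δm_2)² = 1.69
δm = √(59.4) = 7.71 g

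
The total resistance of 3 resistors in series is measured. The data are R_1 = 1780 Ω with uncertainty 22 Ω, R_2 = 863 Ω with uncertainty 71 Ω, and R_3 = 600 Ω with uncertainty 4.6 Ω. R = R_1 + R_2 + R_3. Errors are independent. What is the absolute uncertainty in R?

Sums and differences: (δR)² = Σ (cᵢ δxᵢ)².
  (δR_1)² = 484;  (δR_2)² = 5040;  (δR_3)² = 21.2
δR = √(5550) = 74.5 Ω

74.5 Ω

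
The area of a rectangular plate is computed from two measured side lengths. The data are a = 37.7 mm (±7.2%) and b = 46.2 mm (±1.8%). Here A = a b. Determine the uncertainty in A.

Each factor contributes (exponent × relative error)² to (δA/A)²:
  (1·δa/a)² = (1×0.0720)² = 0.00518;  (1·δb/b)² = (1×0.0180)² = 0.000324
δA/A = √(0.00551) = 0.0742
A = 1740 mm^2, so δA = 0.0742 × 1740 = 129 mm^2.

129 mm^2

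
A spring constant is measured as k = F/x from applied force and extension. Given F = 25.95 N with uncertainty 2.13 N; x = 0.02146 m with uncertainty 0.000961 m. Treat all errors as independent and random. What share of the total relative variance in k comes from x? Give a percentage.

(δk/k)² = (1·δF/F)² + (-1·δx/x)²
  F term: (1×0.0821)² = 0.00674
  x term: (-1×0.0448)² = 0.00201
Total = 0.00874. Share from x = 0.00201/0.00874 = 0.229.

22.9%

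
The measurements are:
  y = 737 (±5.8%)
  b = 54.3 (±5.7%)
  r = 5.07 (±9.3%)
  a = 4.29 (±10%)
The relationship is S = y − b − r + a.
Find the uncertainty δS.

42.9

Each term contributes (cᵢ δxᵢ)² to (δS)²:
  (δy)² = 1830;  (δb)² = 9.58;  (δr)² = 0.222;  (δa)² = 0.184
δS = √(1840) = 42.9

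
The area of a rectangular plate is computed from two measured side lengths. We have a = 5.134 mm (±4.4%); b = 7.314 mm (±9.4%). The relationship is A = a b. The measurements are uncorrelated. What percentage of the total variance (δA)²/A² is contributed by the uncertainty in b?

(δA/A)² = (1·δa/a)² + (1·δb/b)²
  a term: (1×0.0440)² = 0.00194
  b term: (1×0.0940)² = 0.00884
Total = 0.0108. Share from b = 0.00884/0.0108 = 0.820.

82.0%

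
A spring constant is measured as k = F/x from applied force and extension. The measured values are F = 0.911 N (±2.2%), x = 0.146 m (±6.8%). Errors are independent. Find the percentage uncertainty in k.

7.15%

Products/powers → add relative errors in quadrature, weighted by exponent:
  (1·δF/F)² = (1×0.0220)² = 0.000484;  (-1·δx/x)² = (-1×0.0680)² = 0.00462
δk/k = √(0.00511) = 0.0715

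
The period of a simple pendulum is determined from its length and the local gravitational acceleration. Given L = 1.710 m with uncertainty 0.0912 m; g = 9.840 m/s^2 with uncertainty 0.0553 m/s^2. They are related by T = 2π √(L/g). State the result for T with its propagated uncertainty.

Since T is a product/quotient, work with relative uncertainties:
  (½·δL/L)² = (0.5×0.0533)² = 0.000711;  (−½·δg/g)² = (-0.5×0.00562)² = 7.9e-06
δT/T = √(0.000719) = 0.0268
T = 2.619 s, so δT = 0.0268 × 2.619 = 0.0702 s.

2.619 ± 0.0702 s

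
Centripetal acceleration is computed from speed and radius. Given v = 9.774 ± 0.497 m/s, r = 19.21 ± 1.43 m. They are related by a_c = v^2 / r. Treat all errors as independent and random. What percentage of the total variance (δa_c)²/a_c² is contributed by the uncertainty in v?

(δa_c/a_c)² = (2·δv/v)² + (-1·δr/r)²
  v term: (2×0.0508)² = 0.0103
  r term: (-1×0.0744)² = 0.00554
Total = 0.0159. Share from v = 0.0103/0.0159 = 0.651.

65.1%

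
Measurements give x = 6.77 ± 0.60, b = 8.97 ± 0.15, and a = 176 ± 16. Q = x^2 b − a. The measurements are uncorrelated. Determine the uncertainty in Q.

Let p = x^2·b = 411. δp/p = √((2·δx/x)² + (1·δb/b)²) = √(0.0314 + 0.000280) = 0.178, so δp = 73.2.
Q = p − a: δQ = √(δp² + δa²) = √(5360 + 256) = 74.9

74.9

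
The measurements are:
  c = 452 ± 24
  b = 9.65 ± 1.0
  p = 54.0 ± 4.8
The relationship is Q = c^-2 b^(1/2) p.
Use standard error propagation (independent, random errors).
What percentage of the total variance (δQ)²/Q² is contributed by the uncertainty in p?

36.1%

(δQ/Q)² = (-2·δc/c)² + (½·δb/b)² + (1·δp/p)²
  c term: (-2×0.0531)² = 0.0113
  b term: (0.5×0.104)² = 0.00268
  p term: (1×0.0889)² = 0.00790
Total = 0.0219. Share from p = 0.00790/0.0219 = 0.361.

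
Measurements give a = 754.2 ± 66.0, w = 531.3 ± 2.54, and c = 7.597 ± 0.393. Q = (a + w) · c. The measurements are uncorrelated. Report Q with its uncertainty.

9766 ± 712

Let u = a + w = 1286. δu = √(δa² + δw²) = √(4360 + 6.45) = 66.0, so δu/u = 0.0514.
Q is then a monomial in u, c:
δQ/Q = √((δu/u)² + (1·δc/c)²) = √(0.00264 + 0.00268) = 0.0729
Q = 9766, so δQ = 0.0729 × 9766 = 712.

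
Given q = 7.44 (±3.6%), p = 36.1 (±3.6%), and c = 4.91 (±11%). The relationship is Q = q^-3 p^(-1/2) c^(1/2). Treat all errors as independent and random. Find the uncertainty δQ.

0.000110

Since Q is a product/quotient, work with relative uncertainties:
  (-3·δq/q)² = (-3×0.0360)² = 0.0117;  (−½·δp/p)² = (-0.5×0.0360)² = 0.000324;  (½·δc/c)² = (0.5×0.110)² = 0.00302
δQ/Q = √(0.0150) = 0.123
Q = 0.000896, so δQ = 0.123 × 0.000896 = 0.000110.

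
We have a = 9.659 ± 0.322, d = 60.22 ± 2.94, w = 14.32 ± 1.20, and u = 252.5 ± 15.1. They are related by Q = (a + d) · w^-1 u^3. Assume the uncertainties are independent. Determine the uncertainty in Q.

1.59e+07

Let h = a + d = 69.88. δh = √(δa² + δd²) = √(0.104 + 8.64) = 2.96, so δh/h = 0.0423.
Q is then a monomial in h, w, u:
δQ/Q = √((δh/h)² + (-1·δw/w)² + (3·δu/u)²) = √(0.00179 + 0.00702 + 0.0322) = 0.202
Q = 7.856e+07, so δQ = 0.202 × 7.856e+07 = 1.59e+07.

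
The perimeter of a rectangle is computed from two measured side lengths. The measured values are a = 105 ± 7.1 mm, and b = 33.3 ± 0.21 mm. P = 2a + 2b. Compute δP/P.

0.0514

Sums and differences: (δP)² = Σ (cᵢ δxᵢ)².
  (2·δa)² = 202;  (2·δb)² = 0.176
δP = √(202) = 14.2 mm
P = 277 mm, so δP/P = 14.2/277 = 0.0514.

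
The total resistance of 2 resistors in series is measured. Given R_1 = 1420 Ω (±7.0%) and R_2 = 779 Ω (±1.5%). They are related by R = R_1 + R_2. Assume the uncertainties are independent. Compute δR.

100 Ω

For a sum/difference, combine absolute errors in quadrature:
  (δR_1)² = 9880;  (δR_2)² = 137
δR = √(10000) = 100 Ω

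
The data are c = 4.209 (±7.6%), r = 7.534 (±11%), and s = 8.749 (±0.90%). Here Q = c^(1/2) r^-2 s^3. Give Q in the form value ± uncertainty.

Relative error in a monomial: (δQ/Q)² = Σ (nᵢ · δxᵢ/xᵢ)².
  (½·δc/c)² = (0.5×0.0760)² = 0.00144;  (-2·δr/r)² = (-2×0.110)² = 0.0484;  (3·δs/s)² = (3×0.00900)² = 0.000729
δQ/Q = √(0.0506) = 0.225
Q = 24.21, so δQ = 0.225 × 24.21 = 5.44.

24.21 ± 5.44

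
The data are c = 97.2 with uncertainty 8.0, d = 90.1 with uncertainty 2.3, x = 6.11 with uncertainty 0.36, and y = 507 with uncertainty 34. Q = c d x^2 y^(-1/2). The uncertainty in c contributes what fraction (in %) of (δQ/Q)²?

30.2%

(δQ/Q)² = (1·δc/c)² + (1·δd/d)² + (2·δx/x)² + (−½·δy/y)²
  c term: (1×0.0823)² = 0.00677
  d term: (1×0.0255)² = 0.000652
  x term: (2×0.0589)² = 0.0139
  y term: (-0.5×0.0671)² = 0.00112
Total = 0.0224. Share from c = 0.00677/0.0224 = 0.302.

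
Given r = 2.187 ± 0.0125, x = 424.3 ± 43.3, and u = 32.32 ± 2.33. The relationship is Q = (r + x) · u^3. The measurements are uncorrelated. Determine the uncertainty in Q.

Let w = r + x = 426.5. δw = √(δr² + δx²) = √(0.000156 + 1870) = 43.3, so δw/w = 0.102.
Q is then a monomial in w, u:
δQ/Q = √((δw/w)² + (3·δu/u)²) = √(0.0103 + 0.0468) = 0.239
Q = 1.44e+07, so δQ = 0.239 × 1.44e+07 = 3.44e+06.

3.44e+06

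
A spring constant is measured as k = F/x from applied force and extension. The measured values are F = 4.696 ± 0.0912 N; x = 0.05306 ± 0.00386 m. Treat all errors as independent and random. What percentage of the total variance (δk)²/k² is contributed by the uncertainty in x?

(δk/k)² = (1·δF/F)² + (-1·δx/x)²
  F term: (1×0.0194)² = 0.000377
  x term: (-1×0.0727)² = 0.00529
Total = 0.00567. Share from x = 0.00529/0.00567 = 0.933.

93.3%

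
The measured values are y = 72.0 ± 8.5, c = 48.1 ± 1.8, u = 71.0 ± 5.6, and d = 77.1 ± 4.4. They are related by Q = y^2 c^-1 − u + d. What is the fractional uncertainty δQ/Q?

0.235

Let p = y^2·c^-1 = 108. δp/p = √((2·δy/y)² + (-1·δc/c)²) = √(0.0557 + 0.00140) = 0.239, so δp = 25.8.
Q = p − u + d: δQ = √(δp² + δu² + δd²) = √(664 + 31.4 + 19.4) = 26.7
Q = 114, so δQ/Q = 26.7/114 = 0.235.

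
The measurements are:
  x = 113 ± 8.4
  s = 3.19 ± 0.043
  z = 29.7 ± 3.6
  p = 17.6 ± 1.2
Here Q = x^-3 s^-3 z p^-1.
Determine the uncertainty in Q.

Products/powers → add relative errors in quadrature, weighted by exponent:
  (-3·δx/x)² = (-3×0.0743)² = 0.0497;  (-3·δs/s)² = (-3×0.0135)² = 0.00164;  (1·δz/z)² = (1×0.121)² = 0.0147;  (-1·δp/p)² = (-1×0.0682)² = 0.00465
δQ/Q = √(0.0707) = 0.266
Q = 3.6e-08, so δQ = 0.266 × 3.6e-08 = 9.58e-09.

9.58e-09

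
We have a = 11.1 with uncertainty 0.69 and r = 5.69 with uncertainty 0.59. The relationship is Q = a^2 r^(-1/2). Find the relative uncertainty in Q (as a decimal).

Each factor contributes (exponent × relative error)² to (δQ/Q)²:
  (2·δa/a)² = (2×0.0622)² = 0.0155;  (−½·δr/r)² = (-0.5×0.104)² = 0.00269
δQ/Q = √(0.0181) = 0.135

0.135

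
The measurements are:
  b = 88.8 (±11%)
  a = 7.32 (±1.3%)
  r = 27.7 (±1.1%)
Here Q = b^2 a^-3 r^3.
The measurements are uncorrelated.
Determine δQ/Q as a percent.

Products/powers → add relative errors in quadrature, weighted by exponent:
  (2·δb/b)² = (2×0.110)² = 0.0484;  (-3·δa/a)² = (-3×0.0130)² = 0.00152;  (3·δr/r)² = (3×0.0110)² = 0.00109
δQ/Q = √(0.0510) = 0.226

22.6%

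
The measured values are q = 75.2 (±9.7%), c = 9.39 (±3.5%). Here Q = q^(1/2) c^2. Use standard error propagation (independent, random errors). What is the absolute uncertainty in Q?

For a monomial Q ∝ q^(1/2), c^2, fractional errors add in quadrature:
  (½·δq/q)² = (0.5×0.0970)² = 0.00235;  (2·δc/c)² = (2×0.0350)² = 0.00490
δQ/Q = √(0.00725) = 0.0852
Q = 765, so δQ = 0.0852 × 765 = 65.1.

65.1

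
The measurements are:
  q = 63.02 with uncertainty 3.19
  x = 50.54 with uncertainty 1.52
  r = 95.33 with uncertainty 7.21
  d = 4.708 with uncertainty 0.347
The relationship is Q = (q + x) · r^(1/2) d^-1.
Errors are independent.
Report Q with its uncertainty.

Let u = q + x = 113.6. δu = √(δq² + δx²) = √(10.2 + 2.31) = 3.53, so δu/u = 0.0311.
Q is then a monomial in u, r, d:
δQ/Q = √((δu/u)² + (½·δr/r)² + (-1·δd/d)²) = √(0.000968 + 0.00143 + 0.00543) = 0.0885
Q = 235.5, so δQ = 0.0885 × 235.5 = 20.8.

235.5 ± 20.8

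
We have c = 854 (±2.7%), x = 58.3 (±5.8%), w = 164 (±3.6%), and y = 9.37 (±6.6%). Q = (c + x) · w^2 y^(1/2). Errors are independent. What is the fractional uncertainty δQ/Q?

0.0832

Let u = c + x = 912. δu = √(δc² + δx²) = √(532 + 11.4) = 23.3, so δu/u = 0.0255.
Q is then a monomial in u, w, y:
δQ/Q = √((δu/u)² + (2·δw/w)² + (½·δy/y)²) = √(0.000653 + 0.00518 + 0.00109) = 0.0832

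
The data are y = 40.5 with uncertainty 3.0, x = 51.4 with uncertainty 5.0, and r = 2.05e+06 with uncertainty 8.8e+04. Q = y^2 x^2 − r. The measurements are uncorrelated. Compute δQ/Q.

0.466

Let p = y^2·x^2 = 4.33e+06. δp/p = √((2·δy/y)² + (2·δx/x)²) = √(0.0219 + 0.0379) = 0.245, so δp = 1.06e+06.
Q = p − r: δQ = √(δp² + δr²) = √(1.12e+12 + 7.74e+09) = 1.06e+06
Q = 2.28e+06, so δQ/Q = 1.06e+06/2.28e+06 = 0.466.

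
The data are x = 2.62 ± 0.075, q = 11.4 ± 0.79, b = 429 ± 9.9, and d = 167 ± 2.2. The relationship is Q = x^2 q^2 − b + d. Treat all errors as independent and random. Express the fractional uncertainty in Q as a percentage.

Let p = x^2·q^2 = 892. δp/p = √((2·δx/x)² + (2·δq/q)²) = √(0.00328 + 0.0192) = 0.150, so δp = 134.
Q = p − b + d: δQ = √(δp² + δb² + δd²) = √(17900 + 98.0 + 4.84) = 134
Q = 630, so δQ/Q = 134/630 = 0.213.

21.3%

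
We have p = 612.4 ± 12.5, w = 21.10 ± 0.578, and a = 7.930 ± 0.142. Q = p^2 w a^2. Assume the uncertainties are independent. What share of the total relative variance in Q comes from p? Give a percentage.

(δQ/Q)² = (2·δp/p)² + (1·δw/w)² + (2·δa/a)²
  p term: (2×0.0204)² = 0.00167
  w term: (1×0.0274)² = 0.000750
  a term: (2×0.0179)² = 0.00128
Total = 0.00370. Share from p = 0.00167/0.00370 = 0.450.

45.0%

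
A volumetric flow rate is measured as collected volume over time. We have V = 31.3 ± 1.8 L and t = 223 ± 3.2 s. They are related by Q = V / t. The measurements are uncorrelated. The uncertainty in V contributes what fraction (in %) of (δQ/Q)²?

(δQ/Q)² = (1·δV/V)² + (-1·δt/t)²
  V term: (1×0.0575)² = 0.00331
  t term: (-1×0.0143)² = 0.000206
Total = 0.00351. Share from V = 0.00331/0.00351 = 0.941.

94.1%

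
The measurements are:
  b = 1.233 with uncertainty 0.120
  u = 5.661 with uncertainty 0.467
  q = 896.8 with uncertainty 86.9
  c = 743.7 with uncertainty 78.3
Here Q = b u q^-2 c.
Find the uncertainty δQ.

0.00164

Relative error in a monomial: (δQ/Q)² = Σ (nᵢ · δxᵢ/xᵢ)².
  (1·δb/b)² = (1×0.0973)² = 0.00947;  (1·δu/u)² = (1×0.0825)² = 0.00681;  (-2·δq/q)² = (-2×0.0969)² = 0.0376;  (1·δc/c)² = (1×0.105)² = 0.0111
δQ/Q = √(0.0649) = 0.255
Q = 0.006455, so δQ = 0.255 × 0.006455 = 0.00164.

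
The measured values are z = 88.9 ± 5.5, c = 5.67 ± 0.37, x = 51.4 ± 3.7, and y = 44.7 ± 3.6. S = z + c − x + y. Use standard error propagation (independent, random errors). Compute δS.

7.55

Sums and differences: (δS)² = Σ (cᵢ δxᵢ)².
  (δz)² = 30.2;  (δc)² = 0.137;  (δx)² = 13.7;  (δy)² = 13.0
δS = √(57.0) = 7.55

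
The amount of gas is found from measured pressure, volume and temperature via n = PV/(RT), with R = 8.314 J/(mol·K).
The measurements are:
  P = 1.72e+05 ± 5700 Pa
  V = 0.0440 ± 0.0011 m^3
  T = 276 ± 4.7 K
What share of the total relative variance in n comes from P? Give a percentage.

54.6%

(δn/n)² = (1·δP/P)² + (1·δV/V)² + (-1·δT/T)²
  P term: (1×0.0331)² = 0.00110
  V term: (1×0.0250)² = 0.000625
  T term: (-1×0.0170)² = 0.000290
Total = 0.00201. Share from P = 0.00110/0.00201 = 0.546.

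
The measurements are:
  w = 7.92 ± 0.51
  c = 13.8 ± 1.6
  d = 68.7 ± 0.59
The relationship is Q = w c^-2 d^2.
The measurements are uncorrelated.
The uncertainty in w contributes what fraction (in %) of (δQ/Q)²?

7.12%

(δQ/Q)² = (1·δw/w)² + (-2·δc/c)² + (2·δd/d)²
  w term: (1×0.0644)² = 0.00415
  c term: (-2×0.116)² = 0.0538
  d term: (2×0.00859)² = 0.000295
Total = 0.0582. Share from w = 0.00415/0.0582 = 0.0712.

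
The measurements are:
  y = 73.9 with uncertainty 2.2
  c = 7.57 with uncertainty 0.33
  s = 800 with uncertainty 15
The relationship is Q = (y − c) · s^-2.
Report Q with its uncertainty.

(1.04 ± 0.0521) × 10^-4

Let u = y − c = 66.3. δu = √(δy² + δc²) = √(4.84 + 0.109) = 2.22, so δu/u = 0.0335.
Q is then a monomial in u, s:
δQ/Q = √((δu/u)² + (-2·δs/s)²) = √(0.00112 + 0.00141) = 0.0503
Q = 0.000104, so δQ = 0.0503 × 0.000104 = 5.21e-06.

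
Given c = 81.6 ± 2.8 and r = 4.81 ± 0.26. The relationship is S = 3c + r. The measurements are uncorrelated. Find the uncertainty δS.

8.40

S is a linear combination, so absolute uncertainties add in quadrature:
  (3·δc)² = 70.6;  (δr)² = 0.0676
δS = √(70.6) = 8.40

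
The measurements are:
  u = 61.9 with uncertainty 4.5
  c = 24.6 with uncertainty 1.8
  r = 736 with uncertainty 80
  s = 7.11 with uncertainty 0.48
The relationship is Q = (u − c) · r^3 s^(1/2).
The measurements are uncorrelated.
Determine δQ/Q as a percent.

Let w = u − c = 37.3. δw = √(δu² + δc²) = √(20.2 + 3.24) = 4.85, so δw/w = 0.130.
Q is then a monomial in w, r, s:
δQ/Q = √((δw/w)² + (3·δr/r)² + (½·δs/s)²) = √(0.0169 + 0.106 + 0.00114) = 0.353

35.3%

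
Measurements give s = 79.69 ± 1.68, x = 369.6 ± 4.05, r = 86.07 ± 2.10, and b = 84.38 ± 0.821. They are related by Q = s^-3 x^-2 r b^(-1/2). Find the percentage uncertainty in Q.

Since Q is a product/quotient, work with relative uncertainties:
  (-3·δs/s)² = (-3×0.0211)² = 0.00400;  (-2·δx/x)² = (-2×0.0110)² = 0.000480;  (1·δr/r)² = (1×0.0244)² = 0.000595;  (−½·δb/b)² = (-0.5×0.00973)² = 2.37e-05
δQ/Q = √(0.00510) = 0.0714

7.14%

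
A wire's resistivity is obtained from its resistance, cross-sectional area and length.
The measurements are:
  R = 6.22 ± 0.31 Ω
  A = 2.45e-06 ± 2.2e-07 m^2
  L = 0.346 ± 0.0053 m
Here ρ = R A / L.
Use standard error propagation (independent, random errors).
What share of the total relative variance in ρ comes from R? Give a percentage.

23.0%

(δρ/ρ)² = (1·δR/R)² + (1·δA/A)² + (-1·δL/L)²
  R term: (1×0.0498)² = 0.00248
  A term: (1×0.0898)² = 0.00806
  L term: (-1×0.0153)² = 0.000235
Total = 0.0108. Share from R = 0.00248/0.0108 = 0.230.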